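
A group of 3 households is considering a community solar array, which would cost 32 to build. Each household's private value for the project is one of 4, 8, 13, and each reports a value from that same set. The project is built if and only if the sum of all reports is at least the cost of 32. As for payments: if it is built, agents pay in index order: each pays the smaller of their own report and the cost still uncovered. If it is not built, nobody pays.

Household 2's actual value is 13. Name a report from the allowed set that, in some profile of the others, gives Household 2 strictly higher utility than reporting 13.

8

Suppose Household 1 reports 13 and Household 3 reports 13.
Report 13: project built, pays 13, utility 13 - 13 = 0.
Report 8: project built, pays 8, utility 13 - 8 = 5.
So reporting 8 beats truth here (5 > 0).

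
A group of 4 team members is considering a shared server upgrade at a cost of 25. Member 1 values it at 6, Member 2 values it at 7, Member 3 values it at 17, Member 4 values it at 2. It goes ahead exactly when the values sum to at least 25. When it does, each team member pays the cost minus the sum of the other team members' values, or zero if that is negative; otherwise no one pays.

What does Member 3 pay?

10

Total value 32 ≥ cost 25, so the project is built.
The other team members' values sum to 15.
Cost minus that sum is 25 - 15 = 10.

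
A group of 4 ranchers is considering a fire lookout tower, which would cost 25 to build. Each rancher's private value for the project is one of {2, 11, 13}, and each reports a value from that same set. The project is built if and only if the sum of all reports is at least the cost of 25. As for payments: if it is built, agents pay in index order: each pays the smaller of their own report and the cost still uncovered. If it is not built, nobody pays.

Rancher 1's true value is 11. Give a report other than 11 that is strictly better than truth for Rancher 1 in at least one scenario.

Suppose Rancher 2 reports 2, Rancher 3 reports 11 and Rancher 4 reports 11.
Report 11: project built, pays 11, utility 11 - 11 = 0.
Report 2: project built, pays 2, utility 11 - 2 = 9.
So reporting 2 beats truth here (9 > 0).

2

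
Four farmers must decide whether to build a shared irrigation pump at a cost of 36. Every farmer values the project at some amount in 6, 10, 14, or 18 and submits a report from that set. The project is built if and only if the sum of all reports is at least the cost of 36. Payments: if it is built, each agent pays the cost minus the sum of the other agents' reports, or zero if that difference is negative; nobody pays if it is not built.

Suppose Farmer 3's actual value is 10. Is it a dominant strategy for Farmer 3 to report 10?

Check each profile of the others' reports and compare truth against every alternative report.
Others report (6, 14, 18): truth gives 10, best alternative gives 10.
Others report (6, 18, 14): truth gives 10, best alternative gives 10.
Others report (6, 18, 18): truth gives 10, best alternative gives 10.
Others report (10, 10, 18): truth gives 10, best alternative gives 10.
Others report (10, 14, 14): truth gives 10, best alternative gives 10.
Others report (10, 14, 18): truth gives 10, best alternative gives 10.
(Remaining 58 profiles checked similarly; truth is weakly best in each.)
In every case the truthful report is at least as good as any alternative, so it is a dominant strategy.

Yes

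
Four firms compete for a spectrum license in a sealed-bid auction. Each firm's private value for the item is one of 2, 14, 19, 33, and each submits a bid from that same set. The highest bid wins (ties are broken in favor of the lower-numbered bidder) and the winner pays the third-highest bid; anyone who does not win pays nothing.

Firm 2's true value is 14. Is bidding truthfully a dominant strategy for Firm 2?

Consider the case where Firm 1 bids 2, Firm 3 bids 2 and Firm 4 bids 19.
Truthful bid 14: loses, pays 0, utility 0.
Bid 19 instead: wins, pays 2, utility 14 - 2 = 12.
Since 12 > 0, bidding 19 is strictly better here, so truthful bidding is not dominant.

No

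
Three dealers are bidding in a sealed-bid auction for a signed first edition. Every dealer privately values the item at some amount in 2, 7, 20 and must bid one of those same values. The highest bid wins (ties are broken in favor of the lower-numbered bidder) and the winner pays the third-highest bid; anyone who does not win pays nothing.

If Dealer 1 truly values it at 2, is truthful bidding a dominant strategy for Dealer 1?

Yes

Check each profile of the others' bids and compare truth against every alternative bid.
Others bid (7, 7): truth gives 0, best alternative gives -5.
Others bid (2, 2): truth gives 0, best alternative gives 0.
Others bid (2, 7): truth gives 0, best alternative gives 0.
Others bid (2, 20): truth gives 0, best alternative gives 0.
Others bid (7, 2): truth gives 0, best alternative gives 0.
Others bid (7, 20): truth gives 0, best alternative gives 0.
(Remaining 3 profiles checked similarly; truth is weakly best in each.)
In every case the truthful bid is at least as good as any alternative, so it is a dominant strategy.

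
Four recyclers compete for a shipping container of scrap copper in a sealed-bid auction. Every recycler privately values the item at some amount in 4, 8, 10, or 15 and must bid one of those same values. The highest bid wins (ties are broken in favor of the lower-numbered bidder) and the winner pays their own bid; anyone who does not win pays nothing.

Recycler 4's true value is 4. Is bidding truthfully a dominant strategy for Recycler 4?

Check each profile of the others' bids and compare truth against every alternative bid.
Others bid (4, 4, 4): truth gives 0, best alternative gives -4.
Others bid (4, 4, 8): truth gives 0, best alternative gives 0.
Others bid (4, 4, 10): truth gives 0, best alternative gives 0.
Others bid (4, 4, 15): truth gives 0, best alternative gives 0.
Others bid (4, 8, 4): truth gives 0, best alternative gives 0.
Others bid (4, 8, 8): truth gives 0, best alternative gives 0.
(Remaining 58 profiles checked similarly; truth is weakly best in each.)
In every case the truthful bid is at least as good as any alternative, so it is a dominant strategy.

Yes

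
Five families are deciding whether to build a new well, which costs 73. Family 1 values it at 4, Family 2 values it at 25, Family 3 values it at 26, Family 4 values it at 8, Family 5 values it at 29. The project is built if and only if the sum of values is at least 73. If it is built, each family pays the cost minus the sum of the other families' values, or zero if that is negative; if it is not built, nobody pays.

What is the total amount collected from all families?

Total value 92 ≥ cost 73, so it is built.
Family 1: others sum to 88; max(0, 73 - 88) = 0.
Family 2: others sum to 67; max(0, 73 - 67) = 6.
Family 3: others sum to 66; max(0, 73 - 66) = 7.
Family 4: others sum to 84; max(0, 73 - 84) = 0.
Family 5: others sum to 63; max(0, 73 - 63) = 10.
Total collected = 0 + 6 + 7 + 0 + 10 = 23.

23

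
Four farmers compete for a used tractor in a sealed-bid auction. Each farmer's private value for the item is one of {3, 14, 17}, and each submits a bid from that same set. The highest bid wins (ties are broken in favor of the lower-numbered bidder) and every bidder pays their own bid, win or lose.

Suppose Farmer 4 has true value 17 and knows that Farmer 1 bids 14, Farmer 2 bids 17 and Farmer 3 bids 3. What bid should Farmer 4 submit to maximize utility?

3

Bid 3: loses but pays 3, utility -3.
Bid 14: loses but pays 14, utility -14.
Bid 17: loses but pays 17, utility -17.
The best choice is 3 with utility -3.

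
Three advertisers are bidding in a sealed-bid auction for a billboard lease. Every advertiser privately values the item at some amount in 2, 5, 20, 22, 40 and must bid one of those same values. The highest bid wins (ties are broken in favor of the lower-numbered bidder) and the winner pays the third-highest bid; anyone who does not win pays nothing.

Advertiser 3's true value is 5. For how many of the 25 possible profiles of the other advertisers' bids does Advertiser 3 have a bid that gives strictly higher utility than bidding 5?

6

Others bid (2, 5): truth gives 0; bid 20 gives 3 > 0. Violating.
Others bid (2, 20): truth gives 0; bid 22 gives 3 > 0. Violating.
Others bid (2, 22): truth gives 0; bid 40 gives 3 > 0. Violating.
Others bid (5, 2): truth gives 0; bid 20 gives 3 > 0. Violating.
Others bid (2, 2): truth gives 3; no alternative beats it.
Others bid (2, 40): truth gives 0; no alternative beats it.
(Checking all 25 profiles: 6 have a profitable deviation, 19 do not.)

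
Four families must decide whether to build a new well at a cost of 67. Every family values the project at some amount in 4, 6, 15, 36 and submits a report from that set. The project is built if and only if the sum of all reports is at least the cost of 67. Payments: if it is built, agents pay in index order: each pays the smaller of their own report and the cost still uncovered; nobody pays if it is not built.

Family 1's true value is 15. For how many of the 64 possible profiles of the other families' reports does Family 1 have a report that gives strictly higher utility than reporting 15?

Others report (4, 36, 36): truth gives 0; report 4 gives 11 > 0. Violating.
Others report (6, 36, 36): truth gives 0; report 4 gives 11 > 0. Violating.
Others report (15, 15, 36): truth gives 0; report 4 gives 11 > 0. Violating.
Others report (15, 36, 15): truth gives 0; report 4 gives 11 > 0. Violating.
Others report (4, 4, 4): truth gives 0; no alternative beats it.
Others report (4, 4, 6): truth gives 0; no alternative beats it.
(Checking all 64 profiles: 13 have a profitable deviation, 51 do not.)

13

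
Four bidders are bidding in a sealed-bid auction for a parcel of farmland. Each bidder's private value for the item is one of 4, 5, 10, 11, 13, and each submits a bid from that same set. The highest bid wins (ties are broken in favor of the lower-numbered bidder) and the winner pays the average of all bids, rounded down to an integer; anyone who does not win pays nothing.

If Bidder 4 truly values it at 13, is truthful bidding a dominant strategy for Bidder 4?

Consider the case where Bidder 1 bids 4, Bidder 2 bids 4 and Bidder 3 bids 4.
Truthful bid 13: wins, pays 6, utility 13 - 6 = 7.
Bid 5 instead: wins, pays 4, utility 13 - 4 = 9.
Since 9 > 7, bidding 5 is strictly better here, so truthful bidding is not dominant.

No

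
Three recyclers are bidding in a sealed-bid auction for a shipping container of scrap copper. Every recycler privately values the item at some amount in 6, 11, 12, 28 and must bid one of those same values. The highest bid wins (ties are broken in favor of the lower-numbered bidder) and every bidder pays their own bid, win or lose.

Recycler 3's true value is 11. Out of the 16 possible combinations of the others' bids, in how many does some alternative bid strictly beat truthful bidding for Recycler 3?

15

Others bid (6, 11): truth gives -11; bid 12 gives -1 > -11. Violating.
Others bid (6, 12): truth gives -11; bid 6 gives -6 > -11. Violating.
Others bid (6, 28): truth gives -11; bid 6 gives -6 > -11. Violating.
Others bid (11, 6): truth gives -11; bid 12 gives -1 > -11. Violating.
Others bid (6, 6): truth gives 0; no alternative beats it.
(Checking all 16 profiles: 15 have a profitable deviation, 1 does not.)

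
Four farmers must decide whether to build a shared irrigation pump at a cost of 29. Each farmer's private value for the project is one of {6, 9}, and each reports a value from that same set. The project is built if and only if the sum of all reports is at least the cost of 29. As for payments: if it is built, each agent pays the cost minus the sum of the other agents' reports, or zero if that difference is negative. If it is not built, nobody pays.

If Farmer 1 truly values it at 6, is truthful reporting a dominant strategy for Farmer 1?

Yes

Check each profile of the others' reports and compare truth against every alternative report.
Others report (6, 6, 9): truth gives 0, best alternative gives -2.
Others report (6, 9, 6): truth gives 0, best alternative gives -2.
Others report (9, 6, 6): truth gives 0, best alternative gives -2.
Others report (9, 9, 9): truth gives 4, best alternative gives 4.
Others report (6, 9, 9): truth gives 1, best alternative gives 1.
Others report (9, 6, 9): truth gives 1, best alternative gives 1.
(Remaining 2 profiles checked similarly; truth is weakly best in each.)
In every case the truthful report is at least as good as any alternative, so it is a dominant strategy.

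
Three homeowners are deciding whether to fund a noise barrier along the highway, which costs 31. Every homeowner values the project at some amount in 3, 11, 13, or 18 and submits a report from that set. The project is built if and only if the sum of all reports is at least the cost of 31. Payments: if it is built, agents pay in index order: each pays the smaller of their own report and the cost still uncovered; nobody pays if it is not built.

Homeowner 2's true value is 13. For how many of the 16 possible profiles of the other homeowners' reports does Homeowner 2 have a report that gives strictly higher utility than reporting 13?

Others report (3, 18): truth gives 0; report 11 gives 2 > 0. Violating.
Others report (11, 11): truth gives 0; report 11 gives 2 > 0. Violating.
Others report (11, 13): truth gives 0; report 11 gives 2 > 0. Violating.
Others report (11, 18): truth gives 0; report 3 gives 10 > 0. Violating.
Others report (3, 3): truth gives 0; no alternative beats it.
Others report (3, 11): truth gives 0; no alternative beats it.
(Checking all 16 profiles: 11 have a profitable deviation, 5 do not.)

11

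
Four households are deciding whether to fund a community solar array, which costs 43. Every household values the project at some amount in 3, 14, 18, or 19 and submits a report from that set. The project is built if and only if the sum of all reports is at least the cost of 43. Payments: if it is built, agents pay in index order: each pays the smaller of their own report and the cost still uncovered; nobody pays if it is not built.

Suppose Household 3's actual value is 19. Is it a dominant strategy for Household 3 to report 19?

No

Consider the case where Household 1 reports 3, Household 2 reports 3 and Household 4 reports 19.
Truthful report 19: project built, pays 19, utility 19 - 19 = 0.
Report 18 instead: project built, pays 18, utility 19 - 18 = 1.
Since 1 > 0, reporting 18 is strictly better here, so truthful reporting is not dominant.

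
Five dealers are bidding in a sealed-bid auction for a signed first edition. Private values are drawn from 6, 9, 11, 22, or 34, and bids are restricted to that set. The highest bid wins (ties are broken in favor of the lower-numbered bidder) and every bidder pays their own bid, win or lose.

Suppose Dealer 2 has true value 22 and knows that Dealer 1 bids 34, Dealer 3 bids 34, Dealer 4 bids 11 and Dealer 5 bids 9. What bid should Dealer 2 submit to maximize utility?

6

Bid 6: loses but pays 6, utility -6.
Bid 9: loses but pays 9, utility -9.
Bid 11: loses but pays 11, utility -11.
Bid 22: loses but pays 22, utility -22.
Bid 34: loses but pays 34, utility -34.
The best choice is 6 with utility -6.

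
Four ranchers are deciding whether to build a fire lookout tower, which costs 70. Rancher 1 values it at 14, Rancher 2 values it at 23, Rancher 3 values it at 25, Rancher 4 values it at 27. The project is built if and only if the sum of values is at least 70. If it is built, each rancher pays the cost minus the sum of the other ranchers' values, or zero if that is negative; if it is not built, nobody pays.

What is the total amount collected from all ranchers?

18

Total value 89 ≥ cost 70, so it is built.
Rancher 1: others sum to 75; max(0, 70 - 75) = 0.
Rancher 2: others sum to 66; max(0, 70 - 66) = 4.
Rancher 3: others sum to 64; max(0, 70 - 64) = 6.
Rancher 4: others sum to 62; max(0, 70 - 62) = 8.
Total collected = 0 + 4 + 6 + 8 = 18.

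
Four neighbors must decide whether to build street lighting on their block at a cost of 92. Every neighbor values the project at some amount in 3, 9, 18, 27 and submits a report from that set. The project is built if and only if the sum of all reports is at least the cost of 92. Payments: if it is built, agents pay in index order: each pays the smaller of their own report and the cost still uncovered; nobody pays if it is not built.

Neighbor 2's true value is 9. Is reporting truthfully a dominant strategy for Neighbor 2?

Check each profile of the others' reports and compare truth against every alternative report.
Others report (3, 3, 3): truth gives 0, best alternative gives 0.
Others report (3, 3, 9): truth gives 0, best alternative gives 0.
Others report (3, 3, 18): truth gives 0, best alternative gives 0.
Others report (3, 3, 27): truth gives 0, best alternative gives 0.
Others report (3, 9, 3): truth gives 0, best alternative gives 0.
Others report (3, 9, 9): truth gives 0, best alternative gives 0.
(Remaining 58 profiles checked similarly; truth is weakly best in each.)
In every case the truthful report is at least as good as any alternative, so it is a dominant strategy.

Yes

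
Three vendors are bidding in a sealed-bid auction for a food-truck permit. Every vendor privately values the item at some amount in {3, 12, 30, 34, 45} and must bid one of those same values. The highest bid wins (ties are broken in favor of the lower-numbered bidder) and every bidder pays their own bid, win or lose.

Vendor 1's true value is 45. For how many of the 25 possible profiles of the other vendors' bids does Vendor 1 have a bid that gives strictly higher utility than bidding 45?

16

Others bid (3, 3): truth gives 0; bid 3 gives 42 > 0. Violating.
Others bid (3, 12): truth gives 0; bid 12 gives 33 > 0. Violating.
Others bid (3, 30): truth gives 0; bid 30 gives 15 > 0. Violating.
Others bid (3, 34): truth gives 0; bid 34 gives 11 > 0. Violating.
Others bid (3, 45): truth gives 0; no alternative beats it.
Others bid (12, 45): truth gives 0; no alternative beats it.
(Checking all 25 profiles: 16 have a profitable deviation, 9 do not.)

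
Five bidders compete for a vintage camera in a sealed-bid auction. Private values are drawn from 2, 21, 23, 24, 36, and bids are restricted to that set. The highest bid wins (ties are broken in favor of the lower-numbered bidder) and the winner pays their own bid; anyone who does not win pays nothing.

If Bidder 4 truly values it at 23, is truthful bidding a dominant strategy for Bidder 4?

Consider the case where Bidder 1 bids 2, Bidder 2 bids 2, Bidder 3 bids 2 and Bidder 5 bids 2.
Truthful bid 23: wins, pays 23, utility 23 - 23 = 0.
Bid 21 instead: wins, pays 21, utility 23 - 21 = 2.
Since 2 > 0, bidding 21 is strictly better here, so truthful bidding is not dominant.

No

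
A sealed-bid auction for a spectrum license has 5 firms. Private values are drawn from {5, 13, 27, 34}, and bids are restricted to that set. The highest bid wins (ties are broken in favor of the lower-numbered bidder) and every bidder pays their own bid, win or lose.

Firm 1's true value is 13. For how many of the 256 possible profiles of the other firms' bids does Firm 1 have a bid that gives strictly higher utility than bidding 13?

Others bid (5, 5, 5, 5): truth gives 0; bid 5 gives 8 > 0. Violating.
Others bid (5, 5, 5, 27): truth gives -13; bid 5 gives -5 > -13. Violating.
Others bid (5, 5, 5, 34): truth gives -13; bid 5 gives -5 > -13. Violating.
Others bid (5, 5, 13, 27): truth gives -13; bid 5 gives -5 > -13. Violating.
Others bid (5, 5, 5, 13): truth gives 0; no alternative beats it.
Others bid (5, 5, 13, 5): truth gives 0; no alternative beats it.
(Checking all 256 profiles: 241 have a profitable deviation, 15 do not.)

241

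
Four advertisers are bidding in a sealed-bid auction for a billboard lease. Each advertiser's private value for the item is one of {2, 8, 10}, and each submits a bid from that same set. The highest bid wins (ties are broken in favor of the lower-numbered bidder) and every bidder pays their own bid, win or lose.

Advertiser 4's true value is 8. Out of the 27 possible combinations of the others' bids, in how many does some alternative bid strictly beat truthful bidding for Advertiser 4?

Others bid (2, 2, 8): truth gives -8; bid 2 gives -2 > -8. Violating.
Others bid (2, 2, 10): truth gives -8; bid 2 gives -2 > -8. Violating.
Others bid (2, 8, 2): truth gives -8; bid 2 gives -2 > -8. Violating.
Others bid (2, 8, 8): truth gives -8; bid 2 gives -2 > -8. Violating.
Others bid (2, 2, 2): truth gives 0; no alternative beats it.
(Checking all 27 profiles: 26 have a profitable deviation, 1 does not.)

26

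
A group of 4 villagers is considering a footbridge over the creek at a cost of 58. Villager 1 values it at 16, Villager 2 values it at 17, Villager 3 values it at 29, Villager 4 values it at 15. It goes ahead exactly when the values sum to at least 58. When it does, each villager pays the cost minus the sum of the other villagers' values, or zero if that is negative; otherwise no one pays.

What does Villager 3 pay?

10

Total value 77 ≥ cost 58, so the project is built.
The other villagers' values sum to 48.
Cost minus that sum is 58 - 48 = 10.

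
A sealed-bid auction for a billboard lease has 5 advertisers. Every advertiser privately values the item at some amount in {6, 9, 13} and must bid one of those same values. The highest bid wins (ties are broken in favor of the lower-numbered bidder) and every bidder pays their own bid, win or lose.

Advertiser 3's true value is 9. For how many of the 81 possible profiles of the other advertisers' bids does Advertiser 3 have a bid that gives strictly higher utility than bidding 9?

77

Others bid (6, 6, 6, 13): truth gives -9; bid 13 gives -4 > -9. Violating.
Others bid (6, 6, 9, 13): truth gives -9; bid 13 gives -4 > -9. Violating.
Others bid (6, 6, 13, 6): truth gives -9; bid 13 gives -4 > -9. Violating.
Others bid (6, 6, 13, 9): truth gives -9; bid 13 gives -4 > -9. Violating.
Others bid (6, 6, 6, 6): truth gives 0; no alternative beats it.
Others bid (6, 6, 6, 9): truth gives 0; no alternative beats it.
(Checking all 81 profiles: 77 have a profitable deviation, 4 do not.)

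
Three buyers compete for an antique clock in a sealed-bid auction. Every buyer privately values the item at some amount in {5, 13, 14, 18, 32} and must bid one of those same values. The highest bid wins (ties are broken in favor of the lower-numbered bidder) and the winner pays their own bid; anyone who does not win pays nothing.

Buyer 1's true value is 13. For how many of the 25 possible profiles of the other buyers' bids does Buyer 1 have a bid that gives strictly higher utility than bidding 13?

Others bid (5, 5): truth gives 0; bid 5 gives 8 > 0. Violating.
Others bid (5, 13): truth gives 0; no alternative beats it.
Others bid (5, 14): truth gives 0; no alternative beats it.
(Checking all 25 profiles: 1 has a profitable deviation, 24 do not.)

1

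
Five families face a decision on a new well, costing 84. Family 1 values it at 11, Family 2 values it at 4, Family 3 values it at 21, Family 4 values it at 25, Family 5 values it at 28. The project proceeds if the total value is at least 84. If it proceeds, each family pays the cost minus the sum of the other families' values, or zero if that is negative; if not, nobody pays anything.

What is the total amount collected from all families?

Total value 89 ≥ cost 84, so it is built.
Family 1: others sum to 78; max(0, 84 - 78) = 6.
Family 2: others sum to 85; max(0, 84 - 85) = 0.
Family 3: others sum to 68; max(0, 84 - 68) = 16.
Family 4: others sum to 64; max(0, 84 - 64) = 20.
Family 5: others sum to 61; max(0, 84 - 61) = 23.
Total collected = 6 + 0 + 16 + 20 + 23 = 65.

65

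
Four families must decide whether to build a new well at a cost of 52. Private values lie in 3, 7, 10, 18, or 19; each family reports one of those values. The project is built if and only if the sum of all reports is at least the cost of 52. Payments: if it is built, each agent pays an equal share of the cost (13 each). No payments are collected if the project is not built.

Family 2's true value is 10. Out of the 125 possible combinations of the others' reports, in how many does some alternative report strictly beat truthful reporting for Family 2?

Others report (7, 18, 18): truth gives -3; report 3 gives 0 > -3. Violating.
Others report (7, 18, 19): truth gives -3; report 3 gives 0 > -3. Violating.
Others report (7, 19, 18): truth gives -3; report 3 gives 0 > -3. Violating.
Others report (7, 19, 19): truth gives -3; report 3 gives 0 > -3. Violating.
Others report (3, 3, 3): truth gives 0; no alternative beats it.
Others report (3, 3, 7): truth gives 0; no alternative beats it.
(Checking all 125 profiles: 24 have a profitable deviation, 101 do not.)

24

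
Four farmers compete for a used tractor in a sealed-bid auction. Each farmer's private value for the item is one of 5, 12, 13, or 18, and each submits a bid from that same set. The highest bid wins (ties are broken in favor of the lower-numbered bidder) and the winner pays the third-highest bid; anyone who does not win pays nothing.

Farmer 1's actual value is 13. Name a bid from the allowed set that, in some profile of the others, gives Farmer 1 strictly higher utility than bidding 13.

18

Suppose Farmer 2 bids 5, Farmer 3 bids 5 and Farmer 4 bids 18.
Bid 13: loses, pays 0, utility 0.
Bid 18: wins, pays 5, utility 13 - 5 = 8.
So bidding 18 beats truth here (8 > 0).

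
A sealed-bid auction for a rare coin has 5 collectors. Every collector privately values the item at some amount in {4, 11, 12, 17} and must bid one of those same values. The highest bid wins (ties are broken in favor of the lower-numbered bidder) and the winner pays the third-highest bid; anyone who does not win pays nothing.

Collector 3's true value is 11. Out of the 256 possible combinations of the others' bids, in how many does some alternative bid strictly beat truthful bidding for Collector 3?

8

Others bid (4, 4, 4, 12): truth gives 0; bid 12 gives 7 > 0. Violating.
Others bid (4, 4, 4, 17): truth gives 0; bid 17 gives 7 > 0. Violating.
Others bid (4, 4, 12, 4): truth gives 0; bid 12 gives 7 > 0. Violating.
Others bid (4, 4, 17, 4): truth gives 0; bid 17 gives 7 > 0. Violating.
Others bid (4, 4, 4, 4): truth gives 7; no alternative beats it.
Others bid (4, 4, 4, 11): truth gives 7; no alternative beats it.
(Checking all 256 profiles: 8 have a profitable deviation, 248 do not.)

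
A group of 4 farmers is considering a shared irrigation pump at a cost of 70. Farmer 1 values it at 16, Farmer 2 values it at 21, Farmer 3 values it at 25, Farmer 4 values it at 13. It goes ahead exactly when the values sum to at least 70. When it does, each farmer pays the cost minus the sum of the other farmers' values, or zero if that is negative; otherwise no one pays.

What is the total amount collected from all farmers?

55

Total value 75 ≥ cost 70, so it is built.
Farmer 1: others sum to 59; max(0, 70 - 59) = 11.
Farmer 2: others sum to 54; max(0, 70 - 54) = 16.
Farmer 3: others sum to 50; max(0, 70 - 50) = 20.
Farmer 4: others sum to 62; max(0, 70 - 62) = 8.
Total collected = 11 + 16 + 20 + 8 = 55.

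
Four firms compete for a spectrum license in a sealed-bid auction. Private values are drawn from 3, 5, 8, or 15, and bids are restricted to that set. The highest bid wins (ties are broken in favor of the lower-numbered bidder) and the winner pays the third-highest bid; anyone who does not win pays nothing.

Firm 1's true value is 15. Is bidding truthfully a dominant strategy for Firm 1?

Check each profile of the others' bids and compare truth against every alternative bid.
Others bid (3, 3, 15): truth gives 12, best alternative gives 0.
Others bid (3, 15, 3): truth gives 12, best alternative gives 0.
Others bid (15, 3, 3): truth gives 12, best alternative gives 0.
Others bid (3, 5, 15): truth gives 10, best alternative gives 0.
Others bid (3, 15, 5): truth gives 10, best alternative gives 0.
Others bid (5, 3, 15): truth gives 10, best alternative gives 0.
(Remaining 58 profiles checked similarly; truth is weakly best in each.)
In every case the truthful bid is at least as good as any alternative, so it is a dominant strategy.

Yes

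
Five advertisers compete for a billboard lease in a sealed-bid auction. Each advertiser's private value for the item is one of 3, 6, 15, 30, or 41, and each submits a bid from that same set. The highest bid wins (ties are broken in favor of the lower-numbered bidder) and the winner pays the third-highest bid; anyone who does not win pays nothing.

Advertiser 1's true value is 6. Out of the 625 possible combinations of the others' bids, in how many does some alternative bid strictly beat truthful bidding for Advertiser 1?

Others bid (3, 3, 3, 15): truth gives 0; bid 15 gives 3 > 0. Violating.
Others bid (3, 3, 3, 30): truth gives 0; bid 30 gives 3 > 0. Violating.
Others bid (3, 3, 3, 41): truth gives 0; bid 41 gives 3 > 0. Violating.
Others bid (3, 3, 15, 3): truth gives 0; bid 15 gives 3 > 0. Violating.
Others bid (3, 3, 3, 3): truth gives 3; no alternative beats it.
Others bid (3, 3, 3, 6): truth gives 3; no alternative beats it.
(Checking all 625 profiles: 12 have a profitable deviation, 613 do not.)

12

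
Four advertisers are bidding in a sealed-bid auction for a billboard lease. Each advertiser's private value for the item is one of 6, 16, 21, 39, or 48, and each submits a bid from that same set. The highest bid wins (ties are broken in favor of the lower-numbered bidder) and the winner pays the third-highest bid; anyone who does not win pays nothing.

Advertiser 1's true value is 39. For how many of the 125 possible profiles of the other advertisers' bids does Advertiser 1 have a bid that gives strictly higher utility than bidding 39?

27

Others bid (6, 6, 48): truth gives 0; bid 48 gives 33 > 0. Violating.
Others bid (6, 16, 48): truth gives 0; bid 48 gives 23 > 0. Violating.
Others bid (6, 21, 48): truth gives 0; bid 48 gives 18 > 0. Violating.
Others bid (6, 48, 6): truth gives 0; bid 48 gives 33 > 0. Violating.
Others bid (6, 6, 6): truth gives 33; no alternative beats it.
Others bid (6, 6, 16): truth gives 33; no alternative beats it.
(Checking all 125 profiles: 27 have a profitable deviation, 98 do not.)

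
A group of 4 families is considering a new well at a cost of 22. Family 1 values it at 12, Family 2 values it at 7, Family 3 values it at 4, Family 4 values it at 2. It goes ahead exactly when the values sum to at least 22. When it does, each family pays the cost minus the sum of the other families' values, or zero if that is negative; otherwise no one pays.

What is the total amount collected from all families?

14

Total value 25 ≥ cost 22, so it is built.
Family 1: others sum to 13; max(0, 22 - 13) = 9.
Family 2: others sum to 18; max(0, 22 - 18) = 4.
Family 3: others sum to 21; max(0, 22 - 21) = 1.
Family 4: others sum to 23; max(0, 22 - 23) = 0.
Total collected = 9 + 4 + 1 + 0 = 14.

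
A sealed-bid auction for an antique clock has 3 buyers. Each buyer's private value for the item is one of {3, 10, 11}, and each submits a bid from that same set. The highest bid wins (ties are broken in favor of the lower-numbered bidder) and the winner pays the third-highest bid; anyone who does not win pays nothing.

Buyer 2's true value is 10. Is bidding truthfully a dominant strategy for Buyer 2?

Consider the case where Buyer 1 bids 3 and Buyer 3 bids 11.
Truthful bid 10: loses, pays 0, utility 0.
Bid 11 instead: wins, pays 3, utility 10 - 3 = 7.
Since 7 > 0, bidding 11 is strictly better here, so truthful bidding is not dominant.

No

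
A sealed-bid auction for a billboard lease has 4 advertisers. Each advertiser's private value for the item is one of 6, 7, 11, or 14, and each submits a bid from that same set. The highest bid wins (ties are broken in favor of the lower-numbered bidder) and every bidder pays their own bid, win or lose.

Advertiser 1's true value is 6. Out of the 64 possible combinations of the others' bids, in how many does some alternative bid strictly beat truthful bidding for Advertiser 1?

26

Others bid (6, 6, 7): truth gives -6; bid 7 gives -1 > -6. Violating.
Others bid (6, 6, 11): truth gives -6; bid 11 gives -5 > -6. Violating.
Others bid (6, 7, 6): truth gives -6; bid 7 gives -1 > -6. Violating.
Others bid (6, 7, 7): truth gives -6; bid 7 gives -1 > -6. Violating.
Others bid (6, 6, 6): truth gives 0; no alternative beats it.
Others bid (6, 6, 14): truth gives -6; no alternative beats it.
(Checking all 64 profiles: 26 have a profitable deviation, 38 do not.)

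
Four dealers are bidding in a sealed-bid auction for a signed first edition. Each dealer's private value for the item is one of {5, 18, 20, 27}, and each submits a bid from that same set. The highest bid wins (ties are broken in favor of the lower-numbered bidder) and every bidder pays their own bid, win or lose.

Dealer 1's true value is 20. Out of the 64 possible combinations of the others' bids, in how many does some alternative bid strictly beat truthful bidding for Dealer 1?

45

Others bid (5, 5, 5): truth gives 0; bid 5 gives 15 > 0. Violating.
Others bid (5, 5, 18): truth gives 0; bid 18 gives 2 > 0. Violating.
Others bid (5, 5, 27): truth gives -20; bid 5 gives -5 > -20. Violating.
Others bid (5, 18, 5): truth gives 0; bid 18 gives 2 > 0. Violating.
Others bid (5, 5, 20): truth gives 0; no alternative beats it.
Others bid (5, 18, 20): truth gives 0; no alternative beats it.
(Checking all 64 profiles: 45 have a profitable deviation, 19 do not.)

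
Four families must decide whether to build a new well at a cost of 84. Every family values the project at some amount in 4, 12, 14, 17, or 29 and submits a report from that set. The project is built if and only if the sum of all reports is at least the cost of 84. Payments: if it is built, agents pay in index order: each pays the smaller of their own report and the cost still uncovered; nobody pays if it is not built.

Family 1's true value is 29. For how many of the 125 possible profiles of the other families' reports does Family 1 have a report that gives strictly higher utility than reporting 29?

10

Others report (12, 29, 29): truth gives 0; report 14 gives 15 > 0. Violating.
Others report (14, 29, 29): truth gives 0; report 12 gives 17 > 0. Violating.
Others report (17, 29, 29): truth gives 0; report 12 gives 17 > 0. Violating.
Others report (29, 12, 29): truth gives 0; report 14 gives 15 > 0. Violating.
Others report (4, 4, 4): truth gives 0; no alternative beats it.
Others report (4, 4, 12): truth gives 0; no alternative beats it.
(Checking all 125 profiles: 10 have a profitable deviation, 115 do not.)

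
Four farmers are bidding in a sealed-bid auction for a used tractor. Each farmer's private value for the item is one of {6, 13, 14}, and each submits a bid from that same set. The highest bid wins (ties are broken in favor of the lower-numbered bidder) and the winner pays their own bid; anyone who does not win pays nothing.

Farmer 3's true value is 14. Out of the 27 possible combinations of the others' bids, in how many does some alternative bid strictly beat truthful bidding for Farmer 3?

Others bid (6, 6, 6): truth gives 0; bid 13 gives 1 > 0. Violating.
Others bid (6, 6, 13): truth gives 0; bid 13 gives 1 > 0. Violating.
Others bid (6, 6, 14): truth gives 0; no alternative beats it.
Others bid (6, 13, 6): truth gives 0; no alternative beats it.
(Checking all 27 profiles: 2 have a profitable deviation, 25 do not.)

2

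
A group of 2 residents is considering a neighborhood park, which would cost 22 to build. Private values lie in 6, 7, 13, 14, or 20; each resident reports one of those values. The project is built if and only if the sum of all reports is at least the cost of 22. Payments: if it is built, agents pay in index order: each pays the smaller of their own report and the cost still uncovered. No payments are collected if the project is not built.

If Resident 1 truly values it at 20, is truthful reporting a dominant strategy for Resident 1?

Consider the case where Resident 2 reports 13.
Truthful report 20: project built, pays 20, utility 20 - 20 = 0.
Report 13 instead: project built, pays 13, utility 20 - 13 = 7.
Since 7 > 0, reporting 13 is strictly better here, so truthful reporting is not dominant.

No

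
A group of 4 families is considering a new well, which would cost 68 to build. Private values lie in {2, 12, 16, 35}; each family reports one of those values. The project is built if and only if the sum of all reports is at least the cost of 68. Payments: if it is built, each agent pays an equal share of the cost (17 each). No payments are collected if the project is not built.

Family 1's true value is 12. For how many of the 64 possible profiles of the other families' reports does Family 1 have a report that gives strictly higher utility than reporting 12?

9

Others report (12, 12, 35): truth gives -5; report 2 gives 0 > -5. Violating.
Others report (12, 16, 35): truth gives -5; report 2 gives 0 > -5. Violating.
Others report (12, 35, 12): truth gives -5; report 2 gives 0 > -5. Violating.
Others report (12, 35, 16): truth gives -5; report 2 gives 0 > -5. Violating.
Others report (2, 2, 2): truth gives 0; no alternative beats it.
Others report (2, 2, 12): truth gives 0; no alternative beats it.
(Checking all 64 profiles: 9 have a profitable deviation, 55 do not.)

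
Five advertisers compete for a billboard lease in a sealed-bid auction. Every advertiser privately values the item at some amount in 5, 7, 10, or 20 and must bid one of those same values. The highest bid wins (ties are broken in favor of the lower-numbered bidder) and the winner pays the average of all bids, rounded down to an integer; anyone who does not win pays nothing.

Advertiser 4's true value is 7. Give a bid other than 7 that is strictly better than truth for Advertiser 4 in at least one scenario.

Suppose Advertiser 1 bids 5, Advertiser 2 bids 5, Advertiser 3 bids 7 and Advertiser 5 bids 5.
Bid 7: loses, pays 0, utility 0.
Bid 10: wins, pays 6, utility 7 - 6 = 1.
So bidding 10 beats truth here (1 > 0).

10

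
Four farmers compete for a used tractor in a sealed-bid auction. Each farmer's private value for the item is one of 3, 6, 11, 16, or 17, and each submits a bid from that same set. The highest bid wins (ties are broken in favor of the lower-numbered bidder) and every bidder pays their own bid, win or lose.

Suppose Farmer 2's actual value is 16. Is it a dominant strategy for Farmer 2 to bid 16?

No

Consider the case where Farmer 1 bids 3, Farmer 3 bids 3 and Farmer 4 bids 3.
Truthful bid 16: wins, pays 16, utility 16 - 16 = 0.
Bid 6 instead: wins, pays 6, utility 16 - 6 = 10.
Since 10 > 0, bidding 6 is strictly better here, so truthful bidding is not dominant.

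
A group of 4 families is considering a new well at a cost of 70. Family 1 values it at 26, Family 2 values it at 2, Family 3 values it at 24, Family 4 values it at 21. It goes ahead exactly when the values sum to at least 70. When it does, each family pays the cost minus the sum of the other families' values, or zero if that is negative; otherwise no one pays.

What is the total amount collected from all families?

62

Total value 73 ≥ cost 70, so it is built.
Family 1: others sum to 47; max(0, 70 - 47) = 23.
Family 2: others sum to 71; max(0, 70 - 71) = 0.
Family 3: others sum to 49; max(0, 70 - 49) = 21.
Family 4: others sum to 52; max(0, 70 - 52) = 18.
Total collected = 23 + 0 + 21 + 18 = 62.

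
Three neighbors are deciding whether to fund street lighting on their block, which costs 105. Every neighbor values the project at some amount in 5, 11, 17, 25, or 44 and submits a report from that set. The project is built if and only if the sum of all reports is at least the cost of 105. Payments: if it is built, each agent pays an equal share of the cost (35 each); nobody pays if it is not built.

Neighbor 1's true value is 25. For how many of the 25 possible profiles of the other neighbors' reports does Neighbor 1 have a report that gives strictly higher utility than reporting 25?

1

Others report (44, 44): truth gives -10; report 5 gives 0 > -10. Violating.
Others report (5, 5): truth gives 0; no alternative beats it.
Others report (5, 11): truth gives 0; no alternative beats it.
(Checking all 25 profiles: 1 has a profitable deviation, 24 do not.)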